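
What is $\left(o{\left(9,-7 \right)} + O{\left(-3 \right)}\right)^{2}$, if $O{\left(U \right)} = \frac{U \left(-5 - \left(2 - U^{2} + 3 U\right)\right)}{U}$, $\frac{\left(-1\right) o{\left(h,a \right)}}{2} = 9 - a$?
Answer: $441$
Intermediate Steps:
$o{\left(h,a \right)} = -18 + 2 a$ ($o{\left(h,a \right)} = - 2 \left(9 - a\right) = -18 + 2 a$)
$O{\left(U \right)} = -7 + U^{2} - 3 U$ ($O{\left(U \right)} = \frac{U \left(-5 - \left(2 - U^{2} + 3 U\right)\right)}{U} = \frac{U \left(-7 + U^{2} - 3 U\right)}{U} = -7 + U^{2} - 3 U$)
$\left(o{\left(9,-7 \right)} + O{\left(-3 \right)}\right)^{2} = \left(\left(-18 + 2 \left(-7\right)\right) - \left(-2 - 9\right)\right)^{2} = \left(\left(-18 - 14\right) + \left(-7 + 9 + 9\right)\right)^{2} = \left(-32 + 11\right)^{2} = \left(-21\right)^{2} = 441$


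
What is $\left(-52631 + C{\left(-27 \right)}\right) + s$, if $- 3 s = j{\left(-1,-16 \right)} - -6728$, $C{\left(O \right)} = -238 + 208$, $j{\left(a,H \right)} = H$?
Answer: $- \frac{164695}{3} \approx -54898.0$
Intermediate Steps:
$C{\left(O \right)} = -30$
$s = - \frac{6712}{3}$ ($s = - \frac{-16 - -6728}{3} = - \frac{-16 + 6728}{3} = \left(- \frac{1}{3}\right) 6712 = - \frac{6712}{3} \approx -2237.3$)
$\left(-52631 + C{\left(-27 \right)}\right) + s = \left(-52631 - 30\right) - \frac{6712}{3} = -52661 - \frac{6712}{3} = - \frac{164695}{3}$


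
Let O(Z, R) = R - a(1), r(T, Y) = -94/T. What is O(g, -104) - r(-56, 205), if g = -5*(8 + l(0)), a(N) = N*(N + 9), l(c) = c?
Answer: -3239/28 ≈ -115.68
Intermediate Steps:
a(N) = N*(9 + N)
g = -40 (g = -5*(8 + 0) = -5*8 = -40)
O(Z, R) = -10 + R (O(Z, R) = R - (9 + 1) = R - 10 = -10 + R)
O(g, -104) - r(-56, 205) = (-10 - 104) - (-94)/(-56) = -114 - (-94)*(-1)/56 = -114 - 1*47/28 = -114 - 47/28 = -3239/28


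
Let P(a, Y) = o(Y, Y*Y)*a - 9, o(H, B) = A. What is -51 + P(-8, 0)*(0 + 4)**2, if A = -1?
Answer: -67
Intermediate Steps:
o(H, B) = -1
P(a, Y) = -9 - a (P(a, Y) = -a - 9 = -9 - a)
-51 + P(-8, 0)*(0 + 4)**2 = -51 + (-9 - 1*(-8))*(0 + 4)**2 = -51 + (-9 + 8)*4**2 = -51 - 1*16 = -51 - 16 = -67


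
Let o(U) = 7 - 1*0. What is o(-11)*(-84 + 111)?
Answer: 189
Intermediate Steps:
o(U) = 7 (o(U) = 7 + 0 = 7)
o(-11)*(-84 + 111) = 7*(-84 + 111) = 7*27 = 189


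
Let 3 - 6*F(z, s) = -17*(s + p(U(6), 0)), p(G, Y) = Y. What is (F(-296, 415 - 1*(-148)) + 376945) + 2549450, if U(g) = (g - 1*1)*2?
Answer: 8783972/3 ≈ 2.9280e+6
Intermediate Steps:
U(g) = -2 + 2*g (U(g) = (g - 1)*2 = (-1 + g)*2 = -2 + 2*g)
F(z, s) = ½ + 17*s/6 (F(z, s) = ½ - (-17)*(s + 0)/6 = ½ - (-17)*s/6 = ½ + 17*s/6)
(F(-296, 415 - 1*(-148)) + 376945) + 2549450 = ((½ + 17*(415 - 1*(-148))/6) + 376945) + 2549450 = ((½ + 17*(415 + 148)/6) + 376945) + 2549450 = ((½ + (17/6)*563) + 376945) + 2549450 = ((½ + 9571/6) + 376945) + 2549450 = (4787/3 + 376945) + 2549450 = 1135622/3 + 2549450 = 8783972/3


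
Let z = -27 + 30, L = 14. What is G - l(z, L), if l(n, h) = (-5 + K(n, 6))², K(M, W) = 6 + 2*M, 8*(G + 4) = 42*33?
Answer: 481/4 ≈ 120.25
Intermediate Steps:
z = 3
G = 677/4 (G = -4 + (42*33)/8 = -4 + (⅛)*1386 = -4 + 693/4 = 677/4 ≈ 169.25)
l(n, h) = (1 + 2*n)² (l(n, h) = (-5 + (6 + 2*n))² = (1 + 2*n)²)
G - l(z, L) = 677/4 - (1 + 2*3)² = 677/4 - (1 + 6)² = 677/4 - 1*7² = 677/4 - 1*49 = 677/4 - 49 = 481/4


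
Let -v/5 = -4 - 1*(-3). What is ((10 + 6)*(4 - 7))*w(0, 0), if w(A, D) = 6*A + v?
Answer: -240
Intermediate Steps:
v = 5 (v = -5*(-4 - 1*(-3)) = -5*(-4 + 3) = -5*(-1) = 5)
w(A, D) = 5 + 6*A (w(A, D) = 6*A + 5 = 5 + 6*A)
((10 + 6)*(4 - 7))*w(0, 0) = ((10 + 6)*(4 - 7))*(5 + 6*0) = (16*(-3))*(5 + 0) = -48*5 = -240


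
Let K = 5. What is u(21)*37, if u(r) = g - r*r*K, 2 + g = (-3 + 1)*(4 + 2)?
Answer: -82103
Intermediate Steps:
g = -14 (g = -2 + (-3 + 1)*(4 + 2) = -2 - 2*6 = -2 - 12 = -14)
u(r) = -14 - 5*r² (u(r) = -14 - r*r*5 = -14 - r²*5 = -14 - 5*r²)
u(21)*37 = (-14 - 5*21²)*37 = (-14 - 5*441)*37 = (-14 - 2205)*37 = -2219*37 = -82103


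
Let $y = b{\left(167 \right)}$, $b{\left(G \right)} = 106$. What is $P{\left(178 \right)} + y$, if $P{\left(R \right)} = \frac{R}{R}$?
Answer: $107$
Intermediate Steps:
$P{\left(R \right)} = 1$
$y = 106$
$P{\left(178 \right)} + y = 1 + 106 = 107$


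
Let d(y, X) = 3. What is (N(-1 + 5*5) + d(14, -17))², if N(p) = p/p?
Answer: 16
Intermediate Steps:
N(p) = 1
(N(-1 + 5*5) + d(14, -17))² = (1 + 3)² = 4² = 16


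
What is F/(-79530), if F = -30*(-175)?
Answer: -175/2651 ≈ -0.066013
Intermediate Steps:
F = 5250
F/(-79530) = 5250/(-79530) = 5250*(-1/79530) = -175/2651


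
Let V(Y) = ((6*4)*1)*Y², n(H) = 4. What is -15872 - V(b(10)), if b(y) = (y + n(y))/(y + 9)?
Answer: -5734496/361 ≈ -15885.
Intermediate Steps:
b(y) = (4 + y)/(9 + y) (b(y) = (y + 4)/(y + 9) = (4 + y)/(9 + y))
V(Y) = 24*Y² (V(Y) = (24*1)*Y² = 24*Y²)
-15872 - V(b(10)) = -15872 - 24*((4 + 10)/(9 + 10))² = -15872 - 24*(14/19)² = -15872 - 24*196/361 = -15872 - 1*4704/361 = -15872 - 4704/361 = -5734496/361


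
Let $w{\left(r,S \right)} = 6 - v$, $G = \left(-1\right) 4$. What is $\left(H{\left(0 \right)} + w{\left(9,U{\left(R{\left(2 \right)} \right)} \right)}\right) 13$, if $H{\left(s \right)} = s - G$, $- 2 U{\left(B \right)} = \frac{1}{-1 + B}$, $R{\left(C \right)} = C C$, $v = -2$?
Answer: $156$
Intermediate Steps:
$R{\left(C \right)} = C^{2}$
$G = -4$
$U{\left(B \right)} = - \frac{1}{2 \left(-1 + B\right)}$
$H{\left(s \right)} = 4 + s$ ($H{\left(s \right)} = s - -4 = s + 4 = 4 + s$)
$w{\left(r,S \right)} = 8$ ($w{\left(r,S \right)} = 6 - -2 = 6 + 2 = 8$)
$\left(H{\left(0 \right)} + w{\left(9,U{\left(R{\left(2 \right)} \right)} \right)}\right) 13 = \left(\left(4 + 0\right) + 8\right) 13 = \left(4 + 8\right) 13 = 12 \cdot 13 = 156$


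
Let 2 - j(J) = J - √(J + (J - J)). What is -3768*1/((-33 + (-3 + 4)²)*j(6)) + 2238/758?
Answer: -167319/3790 - 471*√6/40 ≈ -72.990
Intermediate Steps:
j(J) = 2 + √J - J (j(J) = 2 - (J - √(J + (J - J))) = 2 - (J - √(J + 0)) = 2 - (J - √J) = 2 + (√J - J) = 2 + √J - J)
-3768*1/((-33 + (-3 + 4)²)*j(6)) + 2238/758 = -3768*1/((-33 + (-3 + 4)²)*(2 + √6 - 1*6)) + 2238/758 = -3768*1/((-33 + 1²)*(2 + √6 - 6)) + 2238*(1/758) = -3768*1/((-33 + 1)*(-4 + √6)) + 1119/379 = -3768*(-1/(32*(-4 + √6))) + 1119/379 = -3768/(128 - 32*√6) + 1119/379 = 1119/379 - 3768/(128 - 32*√6)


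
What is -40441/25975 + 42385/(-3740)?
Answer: -250439943/19429300 ≈ -12.890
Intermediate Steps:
-40441/25975 + 42385/(-3740) = -40441*1/25975 + 42385*(-1/3740) = -40441/25975 - 8477/748 = -250439943/19429300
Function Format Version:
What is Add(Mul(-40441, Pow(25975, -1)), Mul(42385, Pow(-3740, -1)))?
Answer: Rational(-250439943, 19429300) ≈ -12.890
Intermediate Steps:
Add(Mul(-40441, Pow(25975, -1)), Mul(42385, Pow(-3740, -1))) = Add(Mul(-40441, Rational(1, 25975)), Mul(42385, Rational(-1, 3740))) = Add(Rational(-40441, 25975), Rational(-8477, 748)) = Rational(-250439943, 19429300)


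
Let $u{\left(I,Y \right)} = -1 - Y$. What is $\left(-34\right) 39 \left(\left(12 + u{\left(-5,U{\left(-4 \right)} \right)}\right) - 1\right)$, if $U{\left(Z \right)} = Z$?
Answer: $-18564$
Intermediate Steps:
$\left(-34\right) 39 \left(\left(12 + u{\left(-5,U{\left(-4 \right)} \right)}\right) - 1\right) = \left(-34\right) 39 \left(\left(12 - -3\right) - 1\right) = - 1326 \left(\left(12 + \left(-1 + 4\right)\right) - 1\right) = - 1326 \left(\left(12 + 3\right) - 1\right) = - 1326 \left(15 - 1\right) = \left(-1326\right) 14 = -18564$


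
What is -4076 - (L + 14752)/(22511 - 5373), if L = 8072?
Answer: -34938656/8569 ≈ -4077.3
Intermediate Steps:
-4076 - (L + 14752)/(22511 - 5373) = -4076 - (8072 + 14752)/(22511 - 5373) = -4076 - 22824/17138 = -4076 - 1*11412/8569 = -4076 - 11412/8569 = -34938656/8569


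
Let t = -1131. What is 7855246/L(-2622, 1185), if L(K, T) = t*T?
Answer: -7855246/1340235 ≈ -5.8611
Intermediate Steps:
L(K, T) = -1131*T
7855246/L(-2622, 1185) = 7855246/((-1131*1185)) = 7855246/(-1340235) = 7855246*(-1/1340235) = -7855246/1340235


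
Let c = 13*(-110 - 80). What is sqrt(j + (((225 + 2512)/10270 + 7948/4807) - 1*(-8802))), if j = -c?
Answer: sqrt(27476668705568764110)/49367890 ≈ 106.18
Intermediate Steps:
c = -2470 (c = 13*(-190) = -2470)
j = 2470 (j = -1*(-2470) = 2470)
sqrt(j + (((225 + 2512)/10270 + 7948/4807) - 1*(-8802))) = sqrt(2470 + (((225 + 2512)/10270 + 7948/4807) - 1*(-8802))) = sqrt(2470 + ((2737*(1/10270) + 7948*(1/4807)) + 8802)) = sqrt(2470 + ((2737/10270 + 7948/4807) + 8802)) = sqrt(2470 + (94782719/49367890 + 8802)) = sqrt(2470 + 434630950499/49367890) = sqrt(556569638799/49367890) = sqrt(27476668705568764110)/49367890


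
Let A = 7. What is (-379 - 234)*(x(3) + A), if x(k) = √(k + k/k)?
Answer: -5517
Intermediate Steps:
x(k) = √(1 + k) (x(k) = √(k + 1) = √(1 + k))
(-379 - 234)*(x(3) + A) = (-379 - 234)*(√(1 + 3) + 7) = -613*(√4 + 7) = -613*(2 + 7) = -613*9 = -5517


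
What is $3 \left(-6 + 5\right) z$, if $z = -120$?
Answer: $360$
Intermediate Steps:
$3 \left(-6 + 5\right) z = 3 \left(-6 + 5\right) \left(-120\right) = 3 \left(-1\right) \left(-120\right) = \left(-3\right) \left(-120\right) = 360$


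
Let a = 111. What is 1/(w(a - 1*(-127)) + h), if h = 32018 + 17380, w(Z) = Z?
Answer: 1/49636 ≈ 2.0147e-5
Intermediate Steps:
h = 49398
1/(w(a - 1*(-127)) + h) = 1/((111 - 1*(-127)) + 49398) = 1/((111 + 127) + 49398) = 1/(238 + 49398) = 1/49636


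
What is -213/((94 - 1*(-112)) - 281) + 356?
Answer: 8971/25 ≈ 358.84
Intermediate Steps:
-213/((94 - 1*(-112)) - 281) + 356 = -213/((94 + 112) - 281) + 356 = -213/(206 - 281) + 356 = -213/(-75) + 356 = -213*(-1/75) + 356 = 71/25 + 356 = 8971/25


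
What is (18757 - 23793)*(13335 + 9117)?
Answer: -113068272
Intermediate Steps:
(18757 - 23793)*(13335 + 9117) = -5036*22452 = -113068272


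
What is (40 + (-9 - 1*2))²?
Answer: 841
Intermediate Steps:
(40 + (-9 - 1*2))² = (40 + (-9 - 2))² = (40 - 11)² = 29² = 841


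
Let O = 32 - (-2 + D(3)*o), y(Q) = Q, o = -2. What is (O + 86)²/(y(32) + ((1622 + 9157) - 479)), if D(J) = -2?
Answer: 3364/2583 ≈ 1.3024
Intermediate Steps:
O = 30 (O = 32 - (-2 - 2*(-2)) = 32 - (-2 + 4) = 32 - 1*2 = 32 - 2 = 30)
(O + 86)²/(y(32) + ((1622 + 9157) - 479)) = (30 + 86)²/(32 + ((1622 + 9157) - 479)) = 116²/(32 + (10779 - 479)) = 13456/(32 + 10300) = 13456/10332 = 13456*(1/10332) = 3364/2583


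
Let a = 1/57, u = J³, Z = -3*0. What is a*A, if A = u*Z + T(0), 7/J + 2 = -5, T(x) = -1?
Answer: -1/57 ≈ -0.017544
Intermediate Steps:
J = -1 (J = 7/(-2 - 5) = 7/(-7) = 7*(-⅐) = -1)
Z = 0
u = -1 (u = (-1)³ = -1)
a = 1/57 ≈ 0.017544
A = -1 (A = -1*0 - 1 = 0 - 1 = -1)
a*A = (1/57)*(-1) = -1/57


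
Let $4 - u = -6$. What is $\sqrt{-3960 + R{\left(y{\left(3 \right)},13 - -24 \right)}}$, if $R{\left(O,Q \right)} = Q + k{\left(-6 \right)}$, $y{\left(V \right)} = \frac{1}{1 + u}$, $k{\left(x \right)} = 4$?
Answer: $i \sqrt{3919} \approx 62.602 i$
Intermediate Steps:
$u = 10$ ($u = 4 - -6 = 4 + 6 = 10$)
$y{\left(V \right)} = \frac{1}{11}$ ($y{\left(V \right)} = \frac{1}{1 + 10} = \frac{1}{11}$)
$R{\left(O,Q \right)} = 4 + Q$ ($R{\left(O,Q \right)} = Q + 4 = 4 + Q$)
$\sqrt{-3960 + R{\left(y{\left(3 \right)},13 - -24 \right)}} = \sqrt{-3960 + \left(4 + \left(13 - -24\right)\right)} = \sqrt{-3960 + \left(4 + \left(13 + 24\right)\right)} = \sqrt{-3960 + \left(4 + 37\right)} = \sqrt{-3960 + 41} = \sqrt{-3919} = i \sqrt{3919}$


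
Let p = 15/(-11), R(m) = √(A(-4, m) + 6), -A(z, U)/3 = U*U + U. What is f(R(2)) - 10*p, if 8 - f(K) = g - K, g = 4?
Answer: 194/11 + 2*I*√3 ≈ 17.636 + 3.4641*I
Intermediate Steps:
A(z, U) = -3*U - 3*U² (A(z, U) = -3*(U*U + U) = -3*(U² + U) = -3*(U + U²) = -3*U - 3*U²)
R(m) = √(6 - 3*m*(1 + m)) (R(m) = √(-3*m*(1 + m) + 6) = √(6 - 3*m*(1 + m)))
p = -15/11 (p = 15*(-1/11) = -15/11 ≈ -1.3636)
f(K) = 4 + K (f(K) = 8 - (4 - K) = 8 + (-4 + K) = 4 + K)
f(R(2)) - 10*p = (4 + √3*√(2 - 1*2*(1 + 2))) - 10*(-15/11) = (4 + √3*√(2 - 1*2*3)) + 150/11 = (4 + √3*√(2 - 6)) + 150/11 = (4 + √3*√(-4)) + 150/11 = (4 + √3*(2*I)) + 150/11 = (4 + 2*I*√3) + 150/11 = 194/11 + 2*I*√3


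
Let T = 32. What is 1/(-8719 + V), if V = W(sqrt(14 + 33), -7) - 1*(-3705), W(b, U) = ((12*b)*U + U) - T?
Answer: -5053/25201177 + 84*sqrt(47)/25201177 ≈ -0.00017766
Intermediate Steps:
W(b, U) = -32 + U + 12*U*b (W(b, U) = ((12*b)*U + U) - 1*32 = (12*U*b + U) - 32 = (U + 12*U*b) - 32 = -32 + U + 12*U*b)
V = 3666 - 84*sqrt(47) (V = (-32 - 7 + 12*(-7)*sqrt(14 + 33)) - 1*(-3705) = (-32 - 7 + 12*(-7)*sqrt(47)) + 3705 = (-32 - 7 - 84*sqrt(47)) + 3705 = (-39 - 84*sqrt(47)) + 3705 = 3666 - 84*sqrt(47) ≈ 3090.1)
1/(-8719 + V) = 1/(-8719 + (3666 - 84*sqrt(47))) = 1/(-5053 - 84*sqrt(47))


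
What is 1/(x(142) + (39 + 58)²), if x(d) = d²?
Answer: 1/29573 ≈ 3.3815e-5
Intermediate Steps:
1/(x(142) + (39 + 58)²) = 1/(142² + (39 + 58)²) = 1/(20164 + 97²) = 1/(20164 + 9409) = 1/29573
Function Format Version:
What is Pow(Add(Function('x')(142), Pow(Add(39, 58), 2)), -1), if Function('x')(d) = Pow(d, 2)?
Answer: Rational(1, 29573) ≈ 3.3815e-5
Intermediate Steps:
Pow(Add(Function('x')(142), Pow(Add(39, 58), 2)), -1) = Pow(Add(Pow(142, 2), Pow(Add(39, 58), 2)), -1) = Pow(Add(20164, Pow(97, 2)), -1) = Pow(Add(20164, 9409), -1) = Pow(29573, -1) = Rational(1, 29573)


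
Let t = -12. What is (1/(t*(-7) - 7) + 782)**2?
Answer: 3625846225/5929 ≈ 6.1154e+5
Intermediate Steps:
(1/(t*(-7) - 7) + 782)**2 = (1/(-12*(-7) - 7) + 782)**2 = (1/(84 - 7) + 782)**2 = (1/77 + 782)**2 = (60215/77)**2 = 3625846225/5929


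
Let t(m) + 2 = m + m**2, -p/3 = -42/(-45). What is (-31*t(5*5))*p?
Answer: 281232/5 ≈ 56246.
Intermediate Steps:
p = -14/5 (p = -(-126)/(-45) = -(-126)*(-1)/45 = -3*14/15 = -14/5 ≈ -2.8000)
t(m) = -2 + m + m**2 (t(m) = -2 + (m + m**2) = -2 + m + m**2)
(-31*t(5*5))*p = -31*(-2 + 5*5 + (5*5)**2)*(-14/5) = -31*(-2 + 25 + 25**2)*(-14/5) = -31*(-2 + 25 + 625)*(-14/5) = -31*648*(-14/5) = -20088*(-14/5) = 281232/5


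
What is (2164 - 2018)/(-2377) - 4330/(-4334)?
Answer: 4829823/5150959 ≈ 0.93766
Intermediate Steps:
(2164 - 2018)/(-2377) - 4330/(-4334) = 146*(-1/2377) - 4330*(-1/4334) = -146/2377 + 2165/2167 = 4829823/5150959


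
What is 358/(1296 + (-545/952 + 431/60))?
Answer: 5112240/18601283 ≈ 0.27483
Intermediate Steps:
358/(1296 + (-545/952 + 431/60)) = 358/(1296 + 94403/14280) = 358/(18601283/14280) = 358*(14280/18601283) = 5112240/18601283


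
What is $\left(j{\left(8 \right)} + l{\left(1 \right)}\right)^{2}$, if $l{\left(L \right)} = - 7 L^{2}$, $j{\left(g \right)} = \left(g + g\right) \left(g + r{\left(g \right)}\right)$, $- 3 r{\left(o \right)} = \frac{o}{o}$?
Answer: $\frac{120409}{9} \approx 13379.0$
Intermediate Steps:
$r{\left(o \right)} = - \frac{1}{3}$ ($r{\left(o \right)} = - \frac{o \frac{1}{o}}{3} = \left(- \frac{1}{3}\right) 1 = - \frac{1}{3}$)
$j{\left(g \right)} = 2 g \left(- \frac{1}{3} + g\right)$ ($j{\left(g \right)} = \left(g + g\right) \left(g - \frac{1}{3}\right) = 2 g \left(- \frac{1}{3} + g\right)$)
$\left(j{\left(8 \right)} + l{\left(1 \right)}\right)^{2} = \left(\frac{2}{3} \cdot 8 \left(-1 + 3 \cdot 8\right) - 7 \cdot 1^{2}\right)^{2} = \left(\frac{2}{3} \cdot 8 \left(-1 + 24\right) - 7\right)^{2} = \left(\frac{2}{3} \cdot 8 \cdot 23 - 7\right)^{2} = \left(\frac{368}{3} - 7\right)^{2} = \left(\frac{347}{3}\right)^{2} = \frac{120409}{9}$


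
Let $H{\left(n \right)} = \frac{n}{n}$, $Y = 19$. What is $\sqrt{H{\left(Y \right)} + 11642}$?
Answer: $\sqrt{11643} \approx 107.9$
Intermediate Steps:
$H{\left(n \right)} = 1$
$\sqrt{H{\left(Y \right)} + 11642} = \sqrt{1 + 11642} = \sqrt{11643}$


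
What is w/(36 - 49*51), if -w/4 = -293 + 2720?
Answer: 3236/821 ≈ 3.9415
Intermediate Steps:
w = -9708 (w = -4*(-293 + 2720) = -4*2427 = -9708)
w/(36 - 49*51) = -9708/(36 - 49*51) = -9708/(36 - 2499) = -9708/(-2463) = -9708*(-1/2463) = 3236/821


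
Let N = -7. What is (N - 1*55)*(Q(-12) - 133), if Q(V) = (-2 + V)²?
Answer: -3906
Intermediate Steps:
(N - 1*55)*(Q(-12) - 133) = (-7 - 1*55)*((-2 - 12)² - 133) = (-7 - 55)*((-14)² - 133) = -62*(196 - 133) = -62*63 = -3906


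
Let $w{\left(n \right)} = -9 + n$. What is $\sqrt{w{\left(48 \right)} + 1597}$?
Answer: $2 \sqrt{409} \approx 40.448$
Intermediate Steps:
$\sqrt{w{\left(48 \right)} + 1597} = \sqrt{\left(-9 + 48\right) + 1597} = \sqrt{39 + 1597} = \sqrt{1636} = 2 \sqrt{409}$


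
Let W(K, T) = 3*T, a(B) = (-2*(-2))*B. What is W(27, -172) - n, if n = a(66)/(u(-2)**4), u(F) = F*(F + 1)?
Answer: -1065/2 ≈ -532.50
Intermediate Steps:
a(B) = 4*B
u(F) = F*(1 + F)
n = 33/2 (n = (4*66)/((-2*(1 - 2))**4) = 264/((-2*(-1))**4) = 264/(2**4) = 264/16 = 264*(1/16) = 33/2 ≈ 16.500)
W(27, -172) - n = 3*(-172) - 1*33/2 = -516 - 33/2 = -1065/2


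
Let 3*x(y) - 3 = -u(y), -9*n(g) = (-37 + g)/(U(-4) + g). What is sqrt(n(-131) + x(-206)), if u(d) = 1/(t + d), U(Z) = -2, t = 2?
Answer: sqrt(3234845)/1938 ≈ 0.92805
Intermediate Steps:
u(d) = 1/(2 + d)
n(g) = -(-37 + g)/(9*(-2 + g))
x(y) = 1 - 1/(3*(2 + y)) (x(y) = 1 + (-1/(2 + y))/3 = 1 - 1/(3*(2 + y)))
sqrt(n(-131) + x(-206)) = sqrt((37 - 1*(-131))/(9*(-2 - 131)) + (5/3 - 206)/(2 - 206)) = sqrt((1/9)*(37 + 131)/(-133) - 613/3/(-204)) = sqrt((1/9)*(-1/133)*168 - 1/204*(-613/3)) = sqrt(-8/57 + 613/612) = sqrt(10015/11628) = sqrt(3234845)/1938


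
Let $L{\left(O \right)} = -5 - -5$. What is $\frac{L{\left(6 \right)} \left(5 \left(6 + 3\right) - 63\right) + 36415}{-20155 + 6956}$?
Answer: $- \frac{36415}{13199} \approx -2.7589$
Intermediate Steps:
$L{\left(O \right)} = 0$ ($L{\left(O \right)} = -5 + 5 = 0$)
$\frac{L{\left(6 \right)} \left(5 \left(6 + 3\right) - 63\right) + 36415}{-20155 + 6956} = \frac{0 \left(5 \left(6 + 3\right) - 63\right) + 36415}{-20155 + 6956} = \frac{0 \left(5 \cdot 9 - 63\right) + 36415}{-13199} = \left(0 \left(45 - 63\right) + 36415\right) \left(- \frac{1}{13199}\right) = \left(0 \left(-18\right) + 36415\right) \left(- \frac{1}{13199}\right) = \left(0 + 36415\right) \left(- \frac{1}{13199}\right) = 36415 \left(- \frac{1}{13199}\right) = - \frac{36415}{13199}$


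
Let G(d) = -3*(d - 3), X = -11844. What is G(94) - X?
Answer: 11571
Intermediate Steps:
G(d) = 9 - 3*d (G(d) = -3*(-3 + d) = 9 - 3*d)
G(94) - X = (9 - 3*94) - 1*(-11844) = (9 - 282) + 11844 = -273 + 11844 = 11571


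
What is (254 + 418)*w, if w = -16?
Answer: -10752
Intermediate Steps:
(254 + 418)*w = (254 + 418)*(-16) = 672*(-16) = -10752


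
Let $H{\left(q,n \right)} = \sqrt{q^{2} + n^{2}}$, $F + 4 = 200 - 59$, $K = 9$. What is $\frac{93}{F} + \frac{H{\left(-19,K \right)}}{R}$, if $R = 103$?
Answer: $\frac{93}{137} + \frac{\sqrt{442}}{103} \approx 0.88295$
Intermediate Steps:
$F = 137$ ($F = -4 + \left(200 - 59\right) = -4 + 141 = 137$)
$H{\left(q,n \right)} = \sqrt{n^{2} + q^{2}}$
$\frac{93}{F} + \frac{H{\left(-19,K \right)}}{R} = \frac{93}{137} + \frac{\sqrt{9^{2} + \left(-19\right)^{2}}}{103} = 93 \cdot \frac{1}{137} + \sqrt{81 + 361} \cdot \frac{1}{103} = \frac{93}{137} + \sqrt{442} \cdot \frac{1}{103} = \frac{93}{137} + \frac{\sqrt{442}}{103}$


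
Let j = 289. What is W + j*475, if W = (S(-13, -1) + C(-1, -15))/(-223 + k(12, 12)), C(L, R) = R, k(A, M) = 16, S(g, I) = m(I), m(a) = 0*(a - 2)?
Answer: 9471980/69 ≈ 1.3728e+5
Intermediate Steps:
m(a) = 0 (m(a) = 0*(-2 + a) = 0)
S(g, I) = 0
W = 5/69 (W = (0 - 15)/(-223 + 16) = -15/(-207) = -15*(-1/207) = 5/69 ≈ 0.072464)
W + j*475 = 5/69 + 289*475 = 5/69 + 137275 = 9471980/69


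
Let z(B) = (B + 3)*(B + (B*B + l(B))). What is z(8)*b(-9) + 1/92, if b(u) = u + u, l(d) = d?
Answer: -1457279/92 ≈ -15840.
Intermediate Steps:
b(u) = 2*u
z(B) = (3 + B)*(B**2 + 2*B) (z(B) = (B + 3)*(B + (B*B + B)) = (3 + B)*(B + (B**2 + B)) = (3 + B)*(B + (B + B**2)) = (3 + B)*(B**2 + 2*B))
z(8)*b(-9) + 1/92 = (8*(6 + 8**2 + 5*8))*(2*(-9)) + 1/92 = (8*(6 + 64 + 40))*(-18) + 1/92 = (8*110)*(-18) + 1/92 = 880*(-18) + 1/92 = -15840 + 1/92 = -1457279/92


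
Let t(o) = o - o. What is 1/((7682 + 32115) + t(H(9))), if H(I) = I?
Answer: 1/39797 ≈ 2.5128e-5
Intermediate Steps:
t(o) = 0
1/((7682 + 32115) + t(H(9))) = 1/((7682 + 32115) + 0) = 1/(39797 + 0) = 1/39797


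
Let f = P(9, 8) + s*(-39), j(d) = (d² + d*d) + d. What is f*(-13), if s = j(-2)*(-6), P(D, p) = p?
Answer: -18356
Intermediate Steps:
j(d) = d + 2*d² (j(d) = (d² + d²) + d = 2*d² + d = d + 2*d²)
s = -36 (s = -2*(1 + 2*(-2))*(-6) = -2*(1 - 4)*(-6) = -2*(-3)*(-6) = 6*(-6) = -36)
f = 1412 (f = 8 - 36*(-39) = 8 + 1404 = 1412)
f*(-13) = 1412*(-13) = -18356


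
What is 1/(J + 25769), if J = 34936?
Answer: 1/60705 ≈ 1.6473e-5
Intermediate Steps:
1/(J + 25769) = 1/(34936 + 25769) = 1/60705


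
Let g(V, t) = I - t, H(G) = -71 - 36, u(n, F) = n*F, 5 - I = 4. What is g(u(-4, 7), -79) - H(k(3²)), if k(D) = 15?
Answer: 187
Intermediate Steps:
I = 1 (I = 5 - 1*4 = 5 - 4 = 1)
u(n, F) = F*n
H(G) = -107
g(V, t) = 1 - t
g(u(-4, 7), -79) - H(k(3²)) = (1 - 1*(-79)) - 1*(-107) = (1 + 79) + 107 = 80 + 107 = 187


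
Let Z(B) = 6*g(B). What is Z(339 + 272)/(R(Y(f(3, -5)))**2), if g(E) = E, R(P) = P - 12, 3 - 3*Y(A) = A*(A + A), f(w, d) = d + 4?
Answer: 32994/1225 ≈ 26.934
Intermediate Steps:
f(w, d) = 4 + d
Y(A) = 1 - 2*A**2/3 (Y(A) = 1 - A*(A + A)/3 = 1 - A*2*A/3 = 1 - 2*A**2/3)
R(P) = -12 + P
Z(B) = 6*B
Z(339 + 272)/(R(Y(f(3, -5)))**2) = (6*(339 + 272))/((-12 + (1 - 2*(4 - 5)**2/3))**2) = (6*611)/((-12 + (1 - 2/3*(-1)**2))**2) = 3666/((-12 + (1 - 2/3*1))**2) = 3666/((-12 + (1 - 2/3))**2) = 3666/((-12 + 1/3)**2) = 3666/((-35/3)**2) = 3666/(1225/9) = 3666*(9/1225) = 32994/1225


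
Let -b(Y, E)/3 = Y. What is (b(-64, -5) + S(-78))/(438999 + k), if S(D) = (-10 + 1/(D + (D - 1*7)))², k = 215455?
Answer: 7761409/17388188326 ≈ 0.00044636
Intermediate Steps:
S(D) = (-10 + 1/(-7 + 2*D))² (S(D) = (-10 + 1/(D + (D - 7)))² = (-10 + 1/(D + (-7 + D)))² = (-10 + 1/(-7 + 2*D))²)
b(Y, E) = -3*Y
(b(-64, -5) + S(-78))/(438999 + k) = (-3*(-64) + (-71 + 20*(-78))²/(-7 + 2*(-78))²)/(438999 + 215455) = (192 + (-71 - 1560)²/(-7 - 156)²)/654454 = (192 + (-1631)²/(-163)²)*(1/654454) = (192 + 2660161*(1/26569))*(1/654454) = (192 + 2660161/26569)*(1/654454) = (7761409/26569)*(1/654454) = 7761409/17388188326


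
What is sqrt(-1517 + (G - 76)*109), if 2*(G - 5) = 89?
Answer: 3*I*sqrt(1958)/2 ≈ 66.374*I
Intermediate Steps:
G = 99/2 (G = 5 + (1/2)*89 = 5 + 89/2 = 99/2 ≈ 49.500)
sqrt(-1517 + (G - 76)*109) = sqrt(-1517 + (99/2 - 76)*109) = sqrt(-1517 - 53/2*109) = sqrt(-1517 - 5777/2) = sqrt(-8811/2) = 3*I*sqrt(1958)/2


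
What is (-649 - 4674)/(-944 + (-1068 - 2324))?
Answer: 5323/4336 ≈ 1.2276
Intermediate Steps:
(-649 - 4674)/(-944 + (-1068 - 2324)) = -5323/(-944 - 3392) = -5323/(-4336) = -5323*(-1/4336) = 5323/4336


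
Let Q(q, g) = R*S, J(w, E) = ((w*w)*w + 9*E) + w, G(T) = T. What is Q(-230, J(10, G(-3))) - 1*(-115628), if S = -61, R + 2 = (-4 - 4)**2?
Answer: 111846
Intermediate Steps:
J(w, E) = w + w**3 + 9*E (J(w, E) = (w**2*w + 9*E) + w = (w**3 + 9*E) + w = w + w**3 + 9*E)
R = 62 (R = -2 + (-4 - 4)**2 = -2 + (-8)**2 = -2 + 64 = 62)
Q(q, g) = -3782 (Q(q, g) = 62*(-61) = -3782)
Q(-230, J(10, G(-3))) - 1*(-115628) = -3782 - 1*(-115628) = -3782 + 115628 = 111846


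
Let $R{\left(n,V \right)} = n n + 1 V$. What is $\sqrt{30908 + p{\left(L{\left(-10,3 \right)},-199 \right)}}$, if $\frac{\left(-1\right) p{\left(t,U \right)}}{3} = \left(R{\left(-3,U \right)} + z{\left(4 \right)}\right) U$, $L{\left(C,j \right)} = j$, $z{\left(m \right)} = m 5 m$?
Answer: $i \sqrt{34762} \approx 186.45 i$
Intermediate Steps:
$z{\left(m \right)} = 5 m^{2}$ ($z{\left(m \right)} = 5 m m = 5 m^{2}$)
$R{\left(n,V \right)} = V + n^{2}$ ($R{\left(n,V \right)} = n^{2} + V = V + n^{2}$)
$p{\left(t,U \right)} = - 3 U \left(89 + U\right)$ ($p{\left(t,U \right)} = - 3 \left(\left(U + \left(-3\right)^{2}\right) + 5 \cdot 4^{2}\right) U = - 3 \left(\left(U + 9\right) + 5 \cdot 16\right) U = - 3 \left(\left(9 + U\right) + 80\right) U = - 3 \left(89 + U\right) U = - 3 U \left(89 + U\right)$)
$\sqrt{30908 + p{\left(L{\left(-10,3 \right)},-199 \right)}} = \sqrt{30908 - - 597 \left(89 - 199\right)} = \sqrt{30908 - \left(-597\right) \left(-110\right)} = \sqrt{30908 - 65670} = \sqrt{-34762} = i \sqrt{34762}$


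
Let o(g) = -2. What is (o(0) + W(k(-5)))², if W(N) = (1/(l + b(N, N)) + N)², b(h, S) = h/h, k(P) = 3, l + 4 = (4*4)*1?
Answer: 1592644/28561 ≈ 55.763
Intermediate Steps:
l = 12 (l = -4 + (4*4)*1 = -4 + 16*1 = -4 + 16 = 12)
b(h, S) = 1
W(N) = (1/13 + N)² (W(N) = (1/(12 + 1) + N)² = (1/13 + N)²)
(o(0) + W(k(-5)))² = (-2 + (1 + 13*3)²/169)² = (-2 + (1 + 39)²/169)² = (-2 + (1/169)*40²)² = (-2 + (1/169)*1600)² = (-2 + 1600/169)² = (1262/169)² = 1592644/28561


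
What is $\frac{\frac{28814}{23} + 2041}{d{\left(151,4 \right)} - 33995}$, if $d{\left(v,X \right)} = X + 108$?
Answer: $- \frac{75757}{779309} \approx -0.097211$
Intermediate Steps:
$d{\left(v,X \right)} = 108 + X$
$\frac{\frac{28814}{23} + 2041}{d{\left(151,4 \right)} - 33995} = \frac{\frac{28814}{23} + 2041}{\left(108 + 4\right) - 33995} = \frac{28814 \cdot \frac{1}{23} + 2041}{112 - 33995} = \frac{\frac{28814}{23} + 2041}{-33883} = \frac{75757}{23} \left(- \frac{1}{33883}\right) = - \frac{75757}{779309}$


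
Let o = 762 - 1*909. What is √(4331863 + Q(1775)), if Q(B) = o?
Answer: 2*√1082929 ≈ 2081.3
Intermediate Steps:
o = -147 (o = 762 - 909 = -147)
Q(B) = -147
√(4331863 + Q(1775)) = √(4331863 - 147) = √4331716 = 2*√1082929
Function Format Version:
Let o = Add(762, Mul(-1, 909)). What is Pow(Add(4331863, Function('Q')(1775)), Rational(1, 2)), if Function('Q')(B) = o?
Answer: Mul(2, Pow(1082929, Rational(1, 2))) ≈ 2081.3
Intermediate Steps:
o = -147 (o = Add(762, -909) = -147)
Function('Q')(B) = -147
Pow(Add(4331863, Function('Q')(1775)), Rational(1, 2)) = Pow(Add(4331863, -147), Rational(1, 2)) = Pow(4331716, Rational(1, 2)) = Mul(2, Pow(1082929, Rational(1, 2)))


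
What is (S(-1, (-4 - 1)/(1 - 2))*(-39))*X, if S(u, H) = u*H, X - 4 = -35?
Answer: -6045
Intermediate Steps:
X = -31 (X = 4 - 35 = -31)
S(u, H) = H*u
(S(-1, (-4 - 1)/(1 - 2))*(-39))*X = ((((-4 - 1)/(1 - 2))*(-1))*(-39))*(-31) = ((-5/(-1)*(-1))*(-39))*(-31) = ((-5*(-1)*(-1))*(-39))*(-31) = ((5*(-1))*(-39))*(-31) = -5*(-39)*(-31) = 195*(-31) = -6045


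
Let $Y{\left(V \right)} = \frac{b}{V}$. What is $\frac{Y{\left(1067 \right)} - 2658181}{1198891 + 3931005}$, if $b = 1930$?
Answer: $- \frac{2836277197}{5473599032} \approx -0.51817$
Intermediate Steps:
$Y{\left(V \right)} = \frac{1930}{V}$
$\frac{Y{\left(1067 \right)} - 2658181}{1198891 + 3931005} = \frac{\frac{1930}{1067} - 2658181}{1198891 + 3931005} = \frac{1930 \cdot \frac{1}{1067} - 2658181}{5129896} = \left(\frac{1930}{1067} - 2658181\right) \frac{1}{5129896} = \left(- \frac{2836277197}{1067}\right) \frac{1}{5129896} = - \frac{2836277197}{5473599032}$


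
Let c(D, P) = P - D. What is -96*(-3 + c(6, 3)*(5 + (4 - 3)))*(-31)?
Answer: -62496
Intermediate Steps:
-96*(-3 + c(6, 3)*(5 + (4 - 3)))*(-31) = -96*(-3 + (3 - 1*6)*(5 + (4 - 3)))*(-31) = -96*(-3 + (3 - 6)*(5 + 1))*(-31) = -96*(-3 - 3*6)*(-31) = -96*(-3 - 18)*(-31) = -96*(-21)*(-31) = -16*(-126)*(-31) = 2016*(-31) = -62496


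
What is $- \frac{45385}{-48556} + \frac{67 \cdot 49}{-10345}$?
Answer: $\frac{310098477}{502311820} \approx 0.61734$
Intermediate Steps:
$- \frac{45385}{-48556} + \frac{67 \cdot 49}{-10345} = \left(-45385\right) \left(- \frac{1}{48556}\right) + 3283 \left(- \frac{1}{10345}\right) = \frac{45385}{48556} - \frac{3283}{10345} = \frac{310098477}{502311820}$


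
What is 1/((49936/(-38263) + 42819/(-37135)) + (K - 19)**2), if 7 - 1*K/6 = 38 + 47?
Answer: 202985215/48141301491084 ≈ 4.2164e-6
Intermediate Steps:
K = -468 (K = 42 - 6*(38 + 47) = 42 - 6*85 = 42 - 510 = -468)
1/((49936/(-38263) + 42819/(-37135)) + (K - 19)**2) = 1/((49936/(-38263) + 42819/(-37135)) + (-468 - 19)**2) = 1/((49936*(-1/38263) + 42819*(-1/37135)) + (-487)**2) = 1/((-49936/38263 - 6117/5305) + 237169) = 1/(-498965251/202985215 + 237169) = 1/(48141301491084/202985215) = 202985215/48141301491084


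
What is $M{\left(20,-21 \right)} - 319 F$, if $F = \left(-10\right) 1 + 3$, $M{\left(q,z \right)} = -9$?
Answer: $2224$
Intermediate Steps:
$F = -7$ ($F = -10 + 3 = -7$)
$M{\left(20,-21 \right)} - 319 F = -9 - -2233 = -9 + 2233 = 2224$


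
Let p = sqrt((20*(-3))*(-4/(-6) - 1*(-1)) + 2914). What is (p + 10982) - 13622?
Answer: -2640 + sqrt(2814) ≈ -2587.0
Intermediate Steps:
p = sqrt(2814) (p = sqrt(-60*(-4*(-1/6) + 1) + 2914) = sqrt(-60*(2/3 + 1) + 2914) = sqrt(-60*5/3 + 2914) = sqrt(-100 + 2914) = sqrt(2814) ≈ 53.047)
(p + 10982) - 13622 = (sqrt(2814) + 10982) - 13622 = (10982 + sqrt(2814)) - 13622 = -2640 + sqrt(2814)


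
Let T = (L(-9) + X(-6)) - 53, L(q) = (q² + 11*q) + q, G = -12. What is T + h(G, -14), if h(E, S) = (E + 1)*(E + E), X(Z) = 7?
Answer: 191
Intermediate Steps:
L(q) = q² + 12*q
T = -73 (T = (-9*(12 - 9) + 7) - 53 = (-9*3 + 7) - 53 = (-27 + 7) - 53 = -20 - 53 = -73)
h(E, S) = 2*E*(1 + E) (h(E, S) = (1 + E)*(2*E) = 2*E*(1 + E))
T + h(G, -14) = -73 + 2*(-12)*(1 - 12) = -73 + 2*(-12)*(-11) = -73 + 264 = 191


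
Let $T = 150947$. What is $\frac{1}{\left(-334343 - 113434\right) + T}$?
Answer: $- \frac{1}{296830} \approx -3.3689 \cdot 10^{-6}$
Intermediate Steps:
$\frac{1}{\left(-334343 - 113434\right) + T} = \frac{1}{\left(-334343 - 113434\right) + 150947} = \frac{1}{-447777 + 150947} = \frac{1}{-296830} = - \frac{1}{296830}$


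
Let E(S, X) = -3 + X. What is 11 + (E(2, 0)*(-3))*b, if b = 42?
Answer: 389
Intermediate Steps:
11 + (E(2, 0)*(-3))*b = 11 + ((-3 + 0)*(-3))*42 = 11 - 3*(-3)*42 = 11 + 9*42 = 11 + 378 = 389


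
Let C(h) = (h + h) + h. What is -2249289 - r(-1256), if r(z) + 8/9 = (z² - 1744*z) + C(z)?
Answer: -54121681/9 ≈ -6.0135e+6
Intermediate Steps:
C(h) = 3*h (C(h) = 2*h + h = 3*h)
r(z) = -8/9 + z² - 1741*z (r(z) = -8/9 + ((z² - 1744*z) + 3*z) = -8/9 + (z² - 1741*z) = -8/9 + z² - 1741*z)
-2249289 - r(-1256) = -2249289 - (-8/9 + (-1256)² - 1741*(-1256)) = -2249289 - (-8/9 + 1577536 + 2186696) = -2249289 - 1*33878080/9 = -2249289 - 33878080/9 = -54121681/9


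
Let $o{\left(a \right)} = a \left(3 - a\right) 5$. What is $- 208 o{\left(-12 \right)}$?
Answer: $187200$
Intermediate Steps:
$o{\left(a \right)} = 5 a \left(3 - a\right)$
$- 208 o{\left(-12 \right)} = - 208 \cdot 5 \left(-12\right) \left(3 - -12\right) = - 208 \cdot 5 \left(-12\right) \left(3 + 12\right) = - 208 \cdot 5 \left(-12\right) 15 = \left(-208\right) \left(-900\right) = 187200$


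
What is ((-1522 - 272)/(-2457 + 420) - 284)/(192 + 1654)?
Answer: -96119/626717 ≈ -0.15337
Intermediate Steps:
((-1522 - 272)/(-2457 + 420) - 284)/(192 + 1654) = (-1794/(-2037) - 284)/1846 = (-1794*(-1/2037) - 284)*(1/1846) = (598/679 - 284)*(1/1846) = -192238/679*1/1846 = -96119/626717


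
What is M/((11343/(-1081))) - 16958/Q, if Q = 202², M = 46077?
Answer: -338768076857/77139962 ≈ -4391.6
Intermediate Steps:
Q = 40804
M/((11343/(-1081))) - 16958/Q = 46077/((11343/(-1081))) - 16958/40804 = 46077/((11343*(-1/1081))) - 16958*1/40804 = 46077/(-11343/1081) - 8479/20402 = 46077*(-1081/11343) - 8479/20402 = -16603079/3781 - 8479/20402 = -338768076857/77139962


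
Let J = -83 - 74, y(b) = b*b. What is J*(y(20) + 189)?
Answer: -92473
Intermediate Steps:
y(b) = b²
J = -157
J*(y(20) + 189) = -157*(20² + 189) = -157*(400 + 189) = -157*589 = -92473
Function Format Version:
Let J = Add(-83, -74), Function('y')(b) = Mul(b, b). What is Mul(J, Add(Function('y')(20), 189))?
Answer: -92473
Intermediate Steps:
Function('y')(b) = Pow(b, 2)
J = -157
Mul(J, Add(Function('y')(20), 189)) = Mul(-157, Add(Pow(20, 2), 189)) = Mul(-157, Add(400, 189)) = Mul(-157, 589) = -92473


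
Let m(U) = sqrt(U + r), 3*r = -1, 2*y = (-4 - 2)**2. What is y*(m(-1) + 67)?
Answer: 1206 + 12*I*sqrt(3) ≈ 1206.0 + 20.785*I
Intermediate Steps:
y = 18 (y = (-4 - 2)**2/2 = (1/2)*(-6)**2 = (1/2)*36 = 18)
r = -1/3 (r = (1/3)*(-1) = -1/3 ≈ -0.33333)
m(U) = sqrt(-1/3 + U) (m(U) = sqrt(U - 1/3) = sqrt(-1/3 + U))
y*(m(-1) + 67) = 18*(sqrt(-3 + 9*(-1))/3 + 67) = 18*(sqrt(-3 - 9)/3 + 67) = 18*(sqrt(-12)/3 + 67) = 18*((2*I*sqrt(3))/3 + 67) = 18*(2*I*sqrt(3)/3 + 67) = 18*(67 + 2*I*sqrt(3)/3) = 1206 + 12*I*sqrt(3)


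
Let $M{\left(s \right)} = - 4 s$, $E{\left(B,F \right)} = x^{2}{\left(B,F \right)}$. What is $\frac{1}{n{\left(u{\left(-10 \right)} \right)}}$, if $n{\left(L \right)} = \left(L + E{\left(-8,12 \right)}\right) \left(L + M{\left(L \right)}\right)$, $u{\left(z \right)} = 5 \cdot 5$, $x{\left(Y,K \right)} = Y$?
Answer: $- \frac{1}{6675} \approx -0.00014981$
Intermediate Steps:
$u{\left(z \right)} = 25$
$E{\left(B,F \right)} = B^{2}$
$n{\left(L \right)} = - 3 L \left(64 + L\right)$ ($n{\left(L \right)} = \left(L + \left(-8\right)^{2}\right) \left(L - 4 L\right) = \left(L + 64\right) \left(- 3 L\right) = \left(64 + L\right) \left(- 3 L\right) = - 3 L \left(64 + L\right)$)
$\frac{1}{n{\left(u{\left(-10 \right)} \right)}} = \frac{1}{3 \cdot 25 \left(-64 - 25\right)} = \frac{1}{3 \cdot 25 \left(-89\right)} = \frac{1}{-6675} = - \frac{1}{6675}$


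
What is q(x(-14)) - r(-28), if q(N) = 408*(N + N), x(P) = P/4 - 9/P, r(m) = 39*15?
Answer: -20415/7 ≈ -2916.4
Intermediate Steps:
r(m) = 585
x(P) = -9/P + P/4 (x(P) = P*(¼) - 9/P = P/4 - 9/P = -9/P + P/4)
q(N) = 816*N (q(N) = 408*(2*N) = 816*N)
q(x(-14)) - r(-28) = 816*(-9/(-14) + (¼)*(-14)) - 1*585 = 816*(-9*(-1/14) - 7/2) - 585 = 816*(9/14 - 7/2) - 585 = 816*(-20/7) - 585 = -16320/7 - 585 = -20415/7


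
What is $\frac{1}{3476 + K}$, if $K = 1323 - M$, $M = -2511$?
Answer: $\frac{1}{7310} \approx 0.0001368$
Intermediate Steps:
$K = 3834$ ($K = 1323 - -2511 = 1323 + 2511 = 3834$)
$\frac{1}{3476 + K} = \frac{1}{3476 + 3834} = \frac{1}{7310}$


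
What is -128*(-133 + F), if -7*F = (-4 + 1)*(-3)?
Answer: 120320/7 ≈ 17189.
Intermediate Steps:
F = -9/7 (F = -(-4 + 1)*(-3)/7 = -(-3)*(-3)/7 = -1/7*9 = -9/7 ≈ -1.2857)
-128*(-133 + F) = -128*(-133 - 9/7) = -128*(-940/7) = 120320/7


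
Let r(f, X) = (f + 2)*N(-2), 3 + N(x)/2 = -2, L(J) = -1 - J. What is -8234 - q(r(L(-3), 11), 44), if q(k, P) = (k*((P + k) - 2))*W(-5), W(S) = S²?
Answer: -6234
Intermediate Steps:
N(x) = -10 (N(x) = -6 + 2*(-2) = -6 - 4 = -10)
r(f, X) = -20 - 10*f (r(f, X) = (f + 2)*(-10) = (2 + f)*(-10) = -20 - 10*f)
q(k, P) = 25*k*(-2 + P + k) (q(k, P) = (k*((P + k) - 2))*(-5)² = (k*(-2 + P + k))*25 = 25*k*(-2 + P + k))
-8234 - q(r(L(-3), 11), 44) = -8234 - 25*(-20 - 10*(-1 - 1*(-3)))*(-2 + 44 + (-20 - 10*(-1 - 1*(-3)))) = -8234 - 25*(-20 - 10*(-1 + 3))*(-2 + 44 + (-20 - 10*(-1 + 3))) = -8234 - 25*(-20 - 10*2)*(-2 + 44 + (-20 - 10*2)) = -8234 - 25*(-20 - 20)*(-2 + 44 + (-20 - 20)) = -8234 - 25*(-40)*(-2 + 44 - 40) = -8234 - 25*(-40)*2 = -8234 - 1*(-2000) = -8234 + 2000 = -6234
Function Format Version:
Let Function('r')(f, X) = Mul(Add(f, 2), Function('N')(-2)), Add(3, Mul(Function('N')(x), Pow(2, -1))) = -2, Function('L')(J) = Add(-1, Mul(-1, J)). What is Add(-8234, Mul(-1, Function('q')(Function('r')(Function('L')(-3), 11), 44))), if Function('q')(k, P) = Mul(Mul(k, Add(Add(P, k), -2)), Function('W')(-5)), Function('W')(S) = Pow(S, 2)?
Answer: -6234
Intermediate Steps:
Function('N')(x) = -10 (Function('N')(x) = Add(-6, Mul(2, -2)) = Add(-6, -4) = -10)
Function('r')(f, X) = Add(-20, Mul(-10, f)) (Function('r')(f, X) = Mul(Add(f, 2), -10) = Mul(Add(2, f), -10) = Add(-20, Mul(-10, f)))
Function('q')(k, P) = Mul(25, k, Add(-2, P, k)) (Function('q')(k, P) = Mul(Mul(k, Add(Add(P, k), -2)), Pow(-5, 2)) = Mul(Mul(k, Add(-2, P, k)), 25) = Mul(25, k, Add(-2, P, k)))
Add(-8234, Mul(-1, Function('q')(Function('r')(Function('L')(-3), 11), 44))) = Add(-8234, Mul(-1, Mul(25, Add(-20, Mul(-10, Add(-1, Mul(-1, -3)))), Add(-2, 44, Add(-20, Mul(-10, Add(-1, Mul(-1, -3)))))))) = Add(-8234, Mul(-1, Mul(25, Add(-20, Mul(-10, Add(-1, 3))), Add(-2, 44, Add(-20, Mul(-10, Add(-1, 3))))))) = Add(-8234, Mul(-1, Mul(25, Add(-20, Mul(-10, 2)), Add(-2, 44, Add(-20, Mul(-10, 2)))))) = Add(-8234, Mul(-1, Mul(25, Add(-20, -20), Add(-2, 44, Add(-20, -20))))) = Add(-8234, Mul(-1, Mul(25, -40, Add(-2, 44, -40)))) = Add(-8234, Mul(-1, Mul(25, -40, 2))) = Add(-8234, Mul(-1, -2000)) = Add(-8234, 2000) = -6234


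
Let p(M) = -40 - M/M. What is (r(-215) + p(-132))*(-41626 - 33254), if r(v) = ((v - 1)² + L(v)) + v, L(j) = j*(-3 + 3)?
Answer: -3474432000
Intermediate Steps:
L(j) = 0 (L(j) = j*0 = 0)
p(M) = -41 (p(M) = -40 - 1*1 = -40 - 1 = -41)
r(v) = v + (-1 + v)² (r(v) = ((v - 1)² + 0) + v = ((-1 + v)² + 0) + v = (-1 + v)² + v = v + (-1 + v)²)
(r(-215) + p(-132))*(-41626 - 33254) = ((-215 + (-1 - 215)²) - 41)*(-41626 - 33254) = ((-215 + (-216)²) - 41)*(-74880) = ((-215 + 46656) - 41)*(-74880) = (46441 - 41)*(-74880) = 46400*(-74880) = -3474432000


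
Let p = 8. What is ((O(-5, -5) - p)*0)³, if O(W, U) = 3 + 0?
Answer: 0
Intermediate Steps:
O(W, U) = 3
((O(-5, -5) - p)*0)³ = ((3 - 1*8)*0)³ = ((3 - 8)*0)³ = (-5*0)³ = 0³ = 0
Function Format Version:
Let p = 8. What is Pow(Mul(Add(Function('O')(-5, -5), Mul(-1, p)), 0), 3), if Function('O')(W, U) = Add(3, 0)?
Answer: 0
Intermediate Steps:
Function('O')(W, U) = 3
Pow(Mul(Add(Function('O')(-5, -5), Mul(-1, p)), 0), 3) = Pow(Mul(Add(3, Mul(-1, 8)), 0), 3) = Pow(Mul(Add(3, -8), 0), 3) = Pow(Mul(-5, 0), 3) = Pow(0, 3) = 0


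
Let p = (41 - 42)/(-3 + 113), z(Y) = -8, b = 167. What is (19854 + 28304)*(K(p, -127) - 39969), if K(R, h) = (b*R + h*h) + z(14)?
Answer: -5742725483/5 ≈ -1.1485e+9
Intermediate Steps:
p = -1/110 ≈ -0.0090909
K(R, h) = -8 + h**2 + 167*R (K(R, h) = (167*R + h*h) - 8 = (167*R + h**2) - 8 = (h**2 + 167*R) - 8 = -8 + h**2 + 167*R)
(19854 + 28304)*(K(p, -127) - 39969) = (19854 + 28304)*((-8 + (-127)**2 + 167*(-1/110)) - 39969) = 48158*((-8 + 16129 - 167/110) - 39969) = 48158*(1773143/110 - 39969) = 48158*(-2623447/110) = -5742725483/5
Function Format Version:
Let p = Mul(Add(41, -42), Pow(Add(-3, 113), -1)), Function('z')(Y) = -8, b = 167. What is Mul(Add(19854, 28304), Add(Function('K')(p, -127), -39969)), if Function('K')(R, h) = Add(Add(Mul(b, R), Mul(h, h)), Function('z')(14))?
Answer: Rational(-5742725483, 5) ≈ -1.1485e+9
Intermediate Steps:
p = Rational(-1, 110) (p = Mul(-1, Pow(110, -1)) = Mul(-1, Rational(1, 110)) = Rational(-1, 110) ≈ -0.0090909)
Function('K')(R, h) = Add(-8, Pow(h, 2), Mul(167, R)) (Function('K')(R, h) = Add(Add(Mul(167, R), Mul(h, h)), -8) = Add(Add(Mul(167, R), Pow(h, 2)), -8) = Add(Add(Pow(h, 2), Mul(167, R)), -8) = Add(-8, Pow(h, 2), Mul(167, R)))
Mul(Add(19854, 28304), Add(Function('K')(p, -127), -39969)) = Mul(Add(19854, 28304), Add(Add(-8, Pow(-127, 2), Mul(167, Rational(-1, 110))), -39969)) = Mul(48158, Add(Add(-8, 16129, Rational(-167, 110)), -39969)) = Mul(48158, Add(Rational(1773143, 110), -39969)) = Mul(48158, Rational(-2623447, 110)) = Rational(-5742725483, 5)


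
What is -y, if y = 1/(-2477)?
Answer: 1/2477 ≈ 0.00040371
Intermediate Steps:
y = -1/2477 ≈ -0.00040371
-y = -1*(-1/2477) = 1/2477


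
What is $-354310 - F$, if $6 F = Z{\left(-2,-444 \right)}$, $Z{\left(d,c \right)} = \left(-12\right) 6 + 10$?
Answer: $- \frac{1062899}{3} \approx -3.543 \cdot 10^{5}$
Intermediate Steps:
$Z{\left(d,c \right)} = -62$ ($Z{\left(d,c \right)} = -72 + 10 = -62$)
$F = - \frac{31}{3}$ ($F = \frac{1}{6} \left(-62\right) = - \frac{31}{3} \approx -10.333$)
$-354310 - F = -354310 - - \frac{31}{3} = -354310 + \frac{31}{3} = - \frac{1062899}{3}$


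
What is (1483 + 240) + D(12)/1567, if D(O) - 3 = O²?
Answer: 2700088/1567 ≈ 1723.1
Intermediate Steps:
D(O) = 3 + O²
(1483 + 240) + D(12)/1567 = (1483 + 240) + (3 + 12²)/1567 = 1723 + (3 + 144)*(1/1567) = 1723 + 147*(1/1567) = 1723 + 147/1567 = 2700088/1567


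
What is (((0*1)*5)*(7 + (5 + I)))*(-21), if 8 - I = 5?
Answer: 0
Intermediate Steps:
I = 3 (I = 8 - 1*5 = 8 - 5 = 3)
(((0*1)*5)*(7 + (5 + I)))*(-21) = (((0*1)*5)*(7 + (5 + 3)))*(-21) = ((0*5)*(7 + 8))*(-21) = (0*15)*(-21) = 0*(-21) = 0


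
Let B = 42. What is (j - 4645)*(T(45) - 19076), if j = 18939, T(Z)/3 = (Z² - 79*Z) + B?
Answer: -336480760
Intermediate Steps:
T(Z) = 126 - 237*Z + 3*Z² (T(Z) = 3*((Z² - 79*Z) + 42) = 3*(42 + Z² - 79*Z) = 126 - 237*Z + 3*Z²)
(j - 4645)*(T(45) - 19076) = (18939 - 4645)*((126 - 237*45 + 3*45²) - 19076) = 14294*((126 - 10665 + 3*2025) - 19076) = 14294*((126 - 10665 + 6075) - 19076) = 14294*(-4464 - 19076) = 14294*(-23540) = -336480760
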